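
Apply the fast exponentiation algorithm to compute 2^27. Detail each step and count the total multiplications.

Computing 2^27 by squaring (build up from 2^1; each line after the first costs one multiplication):

2^1 = 2
2^2 = (2^1)^2 = 2^2 = 4
2^3 = 2 * 2^2 = 2 * 4 = 8
2^6 = (2^3)^2 = 8^2 = 64
2^12 = (2^6)^2 = 64^2 = 4096
2^13 = 2 * 2^12 = 2 * 4096 = 8192
2^26 = (2^13)^2 = 8192^2 = 67108864
2^27 = 2 * 2^26 = 2 * 67108864 = 134217728

Result: 134217728
Multiplications needed: 7 (7 lines after 2^1)

2^27 = 134217728. Using exponentiation by squaring, this requires 7 multiplications. The key idea: if the exponent is even, square the half-power; if odd, multiply by the base once.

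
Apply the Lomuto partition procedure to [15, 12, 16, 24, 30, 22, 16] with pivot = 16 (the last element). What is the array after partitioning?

Lomuto partition with pivot = 16:

Initial array: [15, 12, 16, 24, 30, 22, 16]

arr[0]=15 <= 16: swap with position 0, array becomes [15, 12, 16, 24, 30, 22, 16]
arr[1]=12 <= 16: swap with position 1, array becomes [15, 12, 16, 24, 30, 22, 16]
arr[2]=16 <= 16: swap with position 2, array becomes [15, 12, 16, 24, 30, 22, 16]
arr[3]=24 > 16: no swap
arr[4]=30 > 16: no swap
arr[5]=22 > 16: no swap

Place pivot at position 3: [15, 12, 16, 16, 30, 22, 24]
Pivot position: 3

After partitioning with pivot 16, the array becomes [15, 12, 16, 16, 30, 22, 24]. The pivot is placed at index 3. All elements to the left of the pivot are <= 16, and all elements to the right are > 16.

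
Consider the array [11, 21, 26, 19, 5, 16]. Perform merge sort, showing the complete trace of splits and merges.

Merge sort trace:

Split: [11, 21, 26, 19, 5, 16] -> [11, 21, 26] and [19, 5, 16]
  Split: [11, 21, 26] -> [11] and [21, 26]
    Split: [21, 26] -> [21] and [26]
    Merge: [21] + [26] -> [21, 26]
  Merge: [11] + [21, 26] -> [11, 21, 26]
  Split: [19, 5, 16] -> [19] and [5, 16]
    Split: [5, 16] -> [5] and [16]
    Merge: [5] + [16] -> [5, 16]
  Merge: [19] + [5, 16] -> [5, 16, 19]
Merge: [11, 21, 26] + [5, 16, 19] -> [5, 11, 16, 19, 21, 26]

Final sorted array: [5, 11, 16, 19, 21, 26]

The merge sort proceeds by recursively splitting the array and merging sorted halves.
After all merges, the sorted array is [5, 11, 16, 19, 21, 26].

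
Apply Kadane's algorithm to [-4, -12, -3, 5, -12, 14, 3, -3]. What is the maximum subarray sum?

Using Kadane's algorithm on [-4, -12, -3, 5, -12, 14, 3, -3]:

Scanning through the array:
Position 1 (value -12): max_ending_here = -12, max_so_far = -4
Position 2 (value -3): max_ending_here = -3, max_so_far = -3
Position 3 (value 5): max_ending_here = 5, max_so_far = 5
Position 4 (value -12): max_ending_here = -7, max_so_far = 5
Position 5 (value 14): max_ending_here = 14, max_so_far = 14
Position 6 (value 3): max_ending_here = 17, max_so_far = 17
Position 7 (value -3): max_ending_here = 14, max_so_far = 17

Maximum subarray: [14, 3]
Maximum sum: 17

The maximum subarray is [14, 3] with sum 17. This subarray runs from index 5 to index 6.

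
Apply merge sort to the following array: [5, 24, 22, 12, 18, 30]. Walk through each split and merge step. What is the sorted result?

Merge sort trace:

Split: [5, 24, 22, 12, 18, 30] -> [5, 24, 22] and [12, 18, 30]
  Split: [5, 24, 22] -> [5] and [24, 22]
    Split: [24, 22] -> [24] and [22]
    Merge: [24] + [22] -> [22, 24]
  Merge: [5] + [22, 24] -> [5, 22, 24]
  Split: [12, 18, 30] -> [12] and [18, 30]
    Split: [18, 30] -> [18] and [30]
    Merge: [18] + [30] -> [18, 30]
  Merge: [12] + [18, 30] -> [12, 18, 30]
Merge: [5, 22, 24] + [12, 18, 30] -> [5, 12, 18, 22, 24, 30]

Final sorted array: [5, 12, 18, 22, 24, 30]

The merge sort proceeds by recursively splitting the array and merging sorted halves.
After all merges, the sorted array is [5, 12, 18, 22, 24, 30].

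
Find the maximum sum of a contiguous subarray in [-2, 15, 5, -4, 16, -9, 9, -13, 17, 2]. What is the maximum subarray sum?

Using Kadane's algorithm on [-2, 15, 5, -4, 16, -9, 9, -13, 17, 2]:

Scanning through the array:
Position 1 (value 15): max_ending_here = 15, max_so_far = 15
Position 2 (value 5): max_ending_here = 20, max_so_far = 20
Position 3 (value -4): max_ending_here = 16, max_so_far = 20
Position 4 (value 16): max_ending_here = 32, max_so_far = 32
Position 5 (value -9): max_ending_here = 23, max_so_far = 32
Position 6 (value 9): max_ending_here = 32, max_so_far = 32
Position 7 (value -13): max_ending_here = 19, max_so_far = 32
Position 8 (value 17): max_ending_here = 36, max_so_far = 36
Position 9 (value 2): max_ending_here = 38, max_so_far = 38

Maximum subarray: [15, 5, -4, 16, -9, 9, -13, 17, 2]
Maximum sum: 38

The maximum subarray is [15, 5, -4, 16, -9, 9, -13, 17, 2] with sum 38. This subarray runs from index 1 to index 9.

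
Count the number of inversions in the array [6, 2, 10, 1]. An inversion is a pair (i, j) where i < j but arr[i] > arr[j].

Finding inversions in [6, 2, 10, 1]:

(0, 1): arr[0]=6 > arr[1]=2
(0, 3): arr[0]=6 > arr[3]=1
(1, 3): arr[1]=2 > arr[3]=1
(2, 3): arr[2]=10 > arr[3]=1

Total inversions: 4

The array has 4 inversion(s): (0,1), (0,3), (1,3), (2,3). Each pair (i,j) satisfies i < j and arr[i] > arr[j].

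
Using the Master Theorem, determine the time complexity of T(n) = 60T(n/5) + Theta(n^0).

Master Theorem for T(n) = 60T(n/5) + O(n^0):

a = 60, b = 5, c = 0
log_b(a) = log_5(60) = 2.5440

Case 1: c = 0 < log_5(60) = 2.5440
T(n) = O(n^(log_5 60))

For T(n) = 60T(n/5) + O(n^0): log_5(60) = 2.5440. This is Case 1 of the Master Theorem (c < log_b(a), work dominated by leaves), giving O(n^(log_5 60)).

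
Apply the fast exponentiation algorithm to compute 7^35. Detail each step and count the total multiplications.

Computing 7^35 by squaring (build up from 7^1; each line after the first costs one multiplication):

7^1 = 7
7^2 = (7^1)^2 = 7^2 = 49
7^4 = (7^2)^2 = 49^2 = 2401
7^8 = (7^4)^2 = 2401^2 = 5764801
7^16 = (7^8)^2 = 5764801^2 = 33232930569601
7^17 = 7 * 7^16 = 7 * 33232930569601 = 232630513987207
7^34 = (7^17)^2 = 232630513987207^2 = 54116956037952111668959660849
7^35 = 7 * 7^34 = 7 * 54116956037952111668959660849 = 378818692265664781682717625943

Result: 378818692265664781682717625943
Multiplications needed: 7 (7 lines after 7^1)

7^35 = 378818692265664781682717625943. Using exponentiation by squaring, this requires 7 multiplications. The key idea: if the exponent is even, square the half-power; if odd, multiply by the base once.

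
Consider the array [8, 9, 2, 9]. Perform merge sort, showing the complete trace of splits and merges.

Merge sort trace:

Split: [8, 9, 2, 9] -> [8, 9] and [2, 9]
  Split: [8, 9] -> [8] and [9]
  Merge: [8] + [9] -> [8, 9]
  Split: [2, 9] -> [2] and [9]
  Merge: [2] + [9] -> [2, 9]
Merge: [8, 9] + [2, 9] -> [2, 8, 9, 9]

Final sorted array: [2, 8, 9, 9]

The merge sort proceeds by recursively splitting the array and merging sorted halves.
After all merges, the sorted array is [2, 8, 9, 9].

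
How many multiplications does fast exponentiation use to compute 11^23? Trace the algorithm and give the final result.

Computing 11^23 by squaring (build up from 11^1; each line after the first costs one multiplication):

11^1 = 11
11^2 = (11^1)^2 = 11^2 = 121
11^4 = (11^2)^2 = 121^2 = 14641
11^5 = 11 * 11^4 = 11 * 14641 = 161051
11^10 = (11^5)^2 = 161051^2 = 25937424601
11^11 = 11 * 11^10 = 11 * 25937424601 = 285311670611
11^22 = (11^11)^2 = 285311670611^2 = 81402749386839761113321
11^23 = 11 * 11^22 = 11 * 81402749386839761113321 = 895430243255237372246531

Result: 895430243255237372246531
Multiplications needed: 7 (7 lines after 11^1)

11^23 = 895430243255237372246531. Using exponentiation by squaring, this requires 7 multiplications. The key idea: if the exponent is even, square the half-power; if odd, multiply by the base once.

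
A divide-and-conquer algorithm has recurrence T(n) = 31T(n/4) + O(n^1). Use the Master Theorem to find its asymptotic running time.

Master Theorem for T(n) = 31T(n/4) + O(n^1):

a = 31, b = 4, c = 1
log_b(a) = log_4(31) = 2.4771

Case 1: c = 1 < log_4(31) = 2.4771
T(n) = O(n^(log_4 31))

For T(n) = 31T(n/4) + O(n^1): log_4(31) = 2.4771. This is Case 1 of the Master Theorem (c < log_b(a), work dominated by leaves), giving O(n^(log_4 31)).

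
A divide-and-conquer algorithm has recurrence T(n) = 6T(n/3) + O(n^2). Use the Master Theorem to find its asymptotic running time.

Master Theorem for T(n) = 6T(n/3) + O(n^2):

a = 6, b = 3, c = 2
log_b(a) = log_3(6) = 1.6309

Case 3: c = 2 > log_3(6) = 1.6309
T(n) = O(n^2) = O(n^2)

For T(n) = 6T(n/3) + O(n^2): log_3(6) = 1.6309. This is Case 3 of the Master Theorem (c > log_b(a), work dominated by root), giving O(n^2).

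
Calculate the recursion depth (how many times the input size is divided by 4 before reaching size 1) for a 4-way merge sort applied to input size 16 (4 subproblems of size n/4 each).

For divide and conquer with division factor 4:

Problem sizes at each level:
Level 0: 16
Level 1: 4
Level 2: 1

The root is level 0 and the size-1 base case is level 2 (the tree spans levels 0 through 2, i.e. 3 levels counting the root), so the depth is the number of divisions: log_4(16) = 2

The recursion tree depth is log_4(16) = 2. At each level, the problem size is divided by 4, so it takes 2 divisions to reduce to a base case of size 1. The algorithm makes 4 recursive calls at each level.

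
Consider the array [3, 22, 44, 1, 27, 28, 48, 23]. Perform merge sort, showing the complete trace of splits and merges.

Merge sort trace:

Split: [3, 22, 44, 1, 27, 28, 48, 23] -> [3, 22, 44, 1] and [27, 28, 48, 23]
  Split: [3, 22, 44, 1] -> [3, 22] and [44, 1]
    Split: [3, 22] -> [3] and [22]
    Merge: [3] + [22] -> [3, 22]
    Split: [44, 1] -> [44] and [1]
    Merge: [44] + [1] -> [1, 44]
  Merge: [3, 22] + [1, 44] -> [1, 3, 22, 44]
  Split: [27, 28, 48, 23] -> [27, 28] and [48, 23]
    Split: [27, 28] -> [27] and [28]
    Merge: [27] + [28] -> [27, 28]
    Split: [48, 23] -> [48] and [23]
    Merge: [48] + [23] -> [23, 48]
  Merge: [27, 28] + [23, 48] -> [23, 27, 28, 48]
Merge: [1, 3, 22, 44] + [23, 27, 28, 48] -> [1, 3, 22, 23, 27, 28, 44, 48]

Final sorted array: [1, 3, 22, 23, 27, 28, 44, 48]

The merge sort proceeds by recursively splitting the array and merging sorted halves.
After all merges, the sorted array is [1, 3, 22, 23, 27, 28, 44, 48].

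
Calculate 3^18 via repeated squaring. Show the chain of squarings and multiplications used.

Computing 3^18 by squaring (build up from 3^1; each line after the first costs one multiplication):

3^1 = 3
3^2 = (3^1)^2 = 3^2 = 9
3^4 = (3^2)^2 = 9^2 = 81
3^8 = (3^4)^2 = 81^2 = 6561
3^9 = 3 * 3^8 = 3 * 6561 = 19683
3^18 = (3^9)^2 = 19683^2 = 387420489

Result: 387420489
Multiplications needed: 5 (5 lines after 3^1)

3^18 = 387420489. Using exponentiation by squaring, this requires 5 multiplications. The key idea: if the exponent is even, square the half-power; if odd, multiply by the base once.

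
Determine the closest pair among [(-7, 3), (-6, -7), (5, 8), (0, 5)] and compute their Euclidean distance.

Computing all pairwise distances among 4 points:

d((-7, 3), (-6, -7)) = 10.0499
d((-7, 3), (5, 8)) = 13.0
d((-7, 3), (0, 5)) = 7.2801
d((-6, -7), (5, 8)) = 18.6011
d((-6, -7), (0, 5)) = 13.4164
d((5, 8), (0, 5)) = 5.831 <-- minimum

Closest pair: (5, 8) and (0, 5) with distance 5.831

The closest pair is (5, 8) and (0, 5) with Euclidean distance 5.831. For 4 points, brute-force pairwise comparison is shown above. For large n, the divide-and-conquer algorithm (sort by x, recurse on halves, check the dividing strip) achieves O(n log n).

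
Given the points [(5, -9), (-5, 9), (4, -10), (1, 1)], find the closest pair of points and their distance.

Computing all pairwise distances among 4 points:

d((5, -9), (-5, 9)) = 20.5913
d((5, -9), (4, -10)) = 1.4142 <-- minimum
d((5, -9), (1, 1)) = 10.7703
d((-5, 9), (4, -10)) = 21.0238
d((-5, 9), (1, 1)) = 10.0
d((4, -10), (1, 1)) = 11.4018

Closest pair: (5, -9) and (4, -10) with distance 1.4142

The closest pair is (5, -9) and (4, -10) with Euclidean distance 1.4142. For 4 points, brute-force pairwise comparison is shown above. For large n, the divide-and-conquer algorithm (sort by x, recurse on halves, check the dividing strip) achieves O(n log n).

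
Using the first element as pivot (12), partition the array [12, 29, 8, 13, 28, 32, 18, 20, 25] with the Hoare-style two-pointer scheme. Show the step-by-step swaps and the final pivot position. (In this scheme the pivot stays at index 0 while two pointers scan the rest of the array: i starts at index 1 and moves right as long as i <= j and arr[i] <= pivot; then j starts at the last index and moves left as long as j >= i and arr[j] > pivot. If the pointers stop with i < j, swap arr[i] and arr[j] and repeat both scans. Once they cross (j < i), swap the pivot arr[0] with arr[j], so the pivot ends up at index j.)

Hoare-style two-pointer partition with pivot = 12:

Initial array: [12, 29, 8, 13, 28, 32, 18, 20, 25]

Pointers start at i = 1, j = 8.
i stops at index 1 (arr[1]=29 > 12), j stops at index 2 (arr[2]=8 <= 12): swap arr[1] and arr[2], array becomes [12, 8, 29, 13, 28, 32, 18, 20, 25]
i ends at 2, j ends at 1: the pointers have crossed (j < i), so scanning stops.

Swap pivot arr[0] with arr[1] to place pivot at position 1: [8, 12, 29, 13, 28, 32, 18, 20, 25]
Pivot position: 1

After partitioning with pivot 12, the array becomes [8, 12, 29, 13, 28, 32, 18, 20, 25]. The pivot is placed at index 1. All elements to the left of the pivot are <= 12, and all elements to the right are > 12.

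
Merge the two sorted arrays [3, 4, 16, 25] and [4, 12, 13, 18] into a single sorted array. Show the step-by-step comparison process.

Merging process:

Compare 3 vs 4: take 3 from left. Merged: [3]
Compare 4 vs 4: take 4 from left. Merged: [3, 4]
Compare 16 vs 4: take 4 from right. Merged: [3, 4, 4]
Compare 16 vs 12: take 12 from right. Merged: [3, 4, 4, 12]
Compare 16 vs 13: take 13 from right. Merged: [3, 4, 4, 12, 13]
Compare 16 vs 18: take 16 from left. Merged: [3, 4, 4, 12, 13, 16]
Compare 25 vs 18: take 18 from right. Merged: [3, 4, 4, 12, 13, 16, 18]
Append remaining from left: [25]. Merged: [3, 4, 4, 12, 13, 16, 18, 25]

Final merged array: [3, 4, 4, 12, 13, 16, 18, 25]
Total comparisons: 7

The merged array is [3, 4, 4, 12, 13, 16, 18, 25], requiring 7 comparisons. The merge step runs in O(n) time where n is the total number of elements.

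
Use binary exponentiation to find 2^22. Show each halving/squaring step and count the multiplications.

Computing 2^22 by squaring (build up from 2^1; each line after the first costs one multiplication):

2^1 = 2
2^2 = (2^1)^2 = 2^2 = 4
2^4 = (2^2)^2 = 4^2 = 16
2^5 = 2 * 2^4 = 2 * 16 = 32
2^10 = (2^5)^2 = 32^2 = 1024
2^11 = 2 * 2^10 = 2 * 1024 = 2048
2^22 = (2^11)^2 = 2048^2 = 4194304

Result: 4194304
Multiplications needed: 6 (6 lines after 2^1)

2^22 = 4194304. Using exponentiation by squaring, this requires 6 multiplications. The key idea: if the exponent is even, square the half-power; if odd, multiply by the base once.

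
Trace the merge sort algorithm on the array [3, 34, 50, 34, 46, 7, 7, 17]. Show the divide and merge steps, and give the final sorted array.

Merge sort trace:

Split: [3, 34, 50, 34, 46, 7, 7, 17] -> [3, 34, 50, 34] and [46, 7, 7, 17]
  Split: [3, 34, 50, 34] -> [3, 34] and [50, 34]
    Split: [3, 34] -> [3] and [34]
    Merge: [3] + [34] -> [3, 34]
    Split: [50, 34] -> [50] and [34]
    Merge: [50] + [34] -> [34, 50]
  Merge: [3, 34] + [34, 50] -> [3, 34, 34, 50]
  Split: [46, 7, 7, 17] -> [46, 7] and [7, 17]
    Split: [46, 7] -> [46] and [7]
    Merge: [46] + [7] -> [7, 46]
    Split: [7, 17] -> [7] and [17]
    Merge: [7] + [17] -> [7, 17]
  Merge: [7, 46] + [7, 17] -> [7, 7, 17, 46]
Merge: [3, 34, 34, 50] + [7, 7, 17, 46] -> [3, 7, 7, 17, 34, 34, 46, 50]

Final sorted array: [3, 7, 7, 17, 34, 34, 46, 50]

The merge sort proceeds by recursively splitting the array and merging sorted halves.
After all merges, the sorted array is [3, 7, 7, 17, 34, 34, 46, 50].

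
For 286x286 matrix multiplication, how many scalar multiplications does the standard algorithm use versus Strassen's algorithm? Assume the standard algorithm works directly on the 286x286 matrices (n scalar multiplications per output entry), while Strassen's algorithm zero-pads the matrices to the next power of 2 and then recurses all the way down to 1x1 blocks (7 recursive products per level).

Matrix multiplication for 286x286 matrices:

Strassen's algorithm requires power-of-2 dimensions. Pad 286x286 to 512x512 (next power of 2).

Standard algorithm: 286^3 = 23393656 multiplications
Strassen's algorithm: 7^(log2(512)) = 7^9 = 40353607 multiplications
Difference: 23393656 - 40353607 = -16959951 (Strassen uses MORE here due to padding overhead — for small or just-over-power-of-2 n, padding can outweigh the per-level savings)

Standard: 23393656 multiplications (286^3). Strassen: 40353607 multiplications (7^9, after padding to 512x512). Strassen reduces 8 recursive multiplications to 7 at each level.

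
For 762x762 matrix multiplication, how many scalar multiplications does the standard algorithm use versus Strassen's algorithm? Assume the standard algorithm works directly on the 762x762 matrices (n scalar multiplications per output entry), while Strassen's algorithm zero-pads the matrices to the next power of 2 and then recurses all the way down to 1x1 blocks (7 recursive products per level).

Matrix multiplication for 762x762 matrices:

Strassen's algorithm requires power-of-2 dimensions. Pad 762x762 to 1024x1024 (next power of 2).

Standard algorithm: 762^3 = 442450728 multiplications
Strassen's algorithm: 7^(log2(1024)) = 7^10 = 282475249 multiplications
Savings: 442450728 - 282475249 = 159975479 multiplications

Standard: 442450728 multiplications (762^3). Strassen: 282475249 multiplications (7^10, after padding to 1024x1024). Strassen reduces 8 recursive multiplications to 7 at each level.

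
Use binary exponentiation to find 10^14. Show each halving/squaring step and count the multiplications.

Computing 10^14 by squaring (build up from 10^1; each line after the first costs one multiplication):

10^1 = 10
10^2 = (10^1)^2 = 10^2 = 100
10^3 = 10 * 10^2 = 10 * 100 = 1000
10^6 = (10^3)^2 = 1000^2 = 1000000
10^7 = 10 * 10^6 = 10 * 1000000 = 10000000
10^14 = (10^7)^2 = 10000000^2 = 100000000000000

Result: 100000000000000
Multiplications needed: 5 (5 lines after 10^1)

10^14 = 100000000000000. Using exponentiation by squaring, this requires 5 multiplications. The key idea: if the exponent is even, square the half-power; if odd, multiply by the base once.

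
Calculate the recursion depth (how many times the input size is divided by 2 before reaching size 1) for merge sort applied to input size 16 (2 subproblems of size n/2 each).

For divide and conquer with division factor 2:

Problem sizes at each level:
Level 0: 16
Level 1: 8
Level 2: 4
Level 3: 2
Level 4: 1

The root is level 0 and the size-1 base case is level 4 (the tree spans levels 0 through 4, i.e. 5 levels counting the root), so the depth is the number of divisions: log_2(16) = 4

The recursion tree depth is log_2(16) = 4. At each level, the problem size is divided by 2, so it takes 4 divisions to reduce to a base case of size 1. The algorithm makes 2 recursive calls at each level.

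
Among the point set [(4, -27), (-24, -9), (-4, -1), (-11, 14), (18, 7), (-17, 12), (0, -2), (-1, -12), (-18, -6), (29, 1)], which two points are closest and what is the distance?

Computing all pairwise distances among 10 points:

d((4, -27), (-24, -9)) = 33.2866
d((4, -27), (-4, -1)) = 27.2029
d((4, -27), (-11, 14)) = 43.6578
d((4, -27), (18, 7)) = 36.7696
d((4, -27), (-17, 12)) = 44.2945
d((4, -27), (0, -2)) = 25.318
d((4, -27), (-1, -12)) = 15.8114
d((4, -27), (-18, -6)) = 30.4138
d((4, -27), (29, 1)) = 37.5366
d((-24, -9), (-4, -1)) = 21.5407
d((-24, -9), (-11, 14)) = 26.4197
d((-24, -9), (18, 7)) = 44.9444
d((-24, -9), (-17, 12)) = 22.1359
d((-24, -9), (0, -2)) = 25.0
d((-24, -9), (-1, -12)) = 23.1948
d((-24, -9), (-18, -6)) = 6.7082
d((-24, -9), (29, 1)) = 53.9351
d((-4, -1), (-11, 14)) = 16.5529
d((-4, -1), (18, 7)) = 23.4094
d((-4, -1), (-17, 12)) = 18.3848
d((-4, -1), (0, -2)) = 4.1231 <-- minimum
d((-4, -1), (-1, -12)) = 11.4018
d((-4, -1), (-18, -6)) = 14.8661
d((-4, -1), (29, 1)) = 33.0606
d((-11, 14), (18, 7)) = 29.8329
d((-11, 14), (-17, 12)) = 6.3246
d((-11, 14), (0, -2)) = 19.4165
d((-11, 14), (-1, -12)) = 27.8568
d((-11, 14), (-18, -6)) = 21.1896
d((-11, 14), (29, 1)) = 42.0595
d((18, 7), (-17, 12)) = 35.3553
d((18, 7), (0, -2)) = 20.1246
d((18, 7), (-1, -12)) = 26.8701
d((18, 7), (-18, -6)) = 38.2753
d((18, 7), (29, 1)) = 12.53
d((-17, 12), (0, -2)) = 22.0227
d((-17, 12), (-1, -12)) = 28.8444
d((-17, 12), (-18, -6)) = 18.0278
d((-17, 12), (29, 1)) = 47.2969
d((0, -2), (-1, -12)) = 10.0499
d((0, -2), (-18, -6)) = 18.4391
d((0, -2), (29, 1)) = 29.1548
d((-1, -12), (-18, -6)) = 18.0278
d((-1, -12), (29, 1)) = 32.6956
d((-18, -6), (29, 1)) = 47.5184

Closest pair: (-4, -1) and (0, -2) with distance 4.1231

The closest pair is (-4, -1) and (0, -2) with Euclidean distance 4.1231. For 10 points, brute-force pairwise comparison is shown above. For large n, the divide-and-conquer algorithm (sort by x, recurse on halves, check the dividing strip) achieves O(n log n).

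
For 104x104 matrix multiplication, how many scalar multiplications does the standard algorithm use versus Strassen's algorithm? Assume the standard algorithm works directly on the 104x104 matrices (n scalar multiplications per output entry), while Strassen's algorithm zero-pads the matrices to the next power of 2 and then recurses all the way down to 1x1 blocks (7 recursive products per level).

Matrix multiplication for 104x104 matrices:

Strassen's algorithm requires power-of-2 dimensions. Pad 104x104 to 128x128 (next power of 2).

Standard algorithm: 104^3 = 1124864 multiplications
Strassen's algorithm: 7^(log2(128)) = 7^7 = 823543 multiplications
Savings: 1124864 - 823543 = 301321 multiplications

Standard: 1124864 multiplications (104^3). Strassen: 823543 multiplications (7^7, after padding to 128x128). Strassen reduces 8 recursive multiplications to 7 at each level.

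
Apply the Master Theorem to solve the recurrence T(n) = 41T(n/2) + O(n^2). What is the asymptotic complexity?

Master Theorem for T(n) = 41T(n/2) + O(n^2):

a = 41, b = 2, c = 2
log_b(a) = log_2(41) = 5.3576

Case 1: c = 2 < log_2(41) = 5.3576
T(n) = O(n^(log_2 41))

For T(n) = 41T(n/2) + O(n^2): log_2(41) = 5.3576. This is Case 1 of the Master Theorem (c < log_b(a), work dominated by leaves), giving O(n^(log_2 41)).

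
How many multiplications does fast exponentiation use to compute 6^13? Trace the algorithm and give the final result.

Computing 6^13 by squaring (build up from 6^1; each line after the first costs one multiplication):

6^1 = 6
6^2 = (6^1)^2 = 6^2 = 36
6^3 = 6 * 6^2 = 6 * 36 = 216
6^6 = (6^3)^2 = 216^2 = 46656
6^12 = (6^6)^2 = 46656^2 = 2176782336
6^13 = 6 * 6^12 = 6 * 2176782336 = 13060694016

Result: 13060694016
Multiplications needed: 5 (5 lines after 6^1)

6^13 = 13060694016. Using exponentiation by squaring, this requires 5 multiplications. The key idea: if the exponent is even, square the half-power; if odd, multiply by the base once.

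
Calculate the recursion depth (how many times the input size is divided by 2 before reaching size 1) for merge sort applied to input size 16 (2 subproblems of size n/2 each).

For divide and conquer with division factor 2:

Problem sizes at each level:
Level 0: 16
Level 1: 8
Level 2: 4
Level 3: 2
Level 4: 1

The root is level 0 and the size-1 base case is level 4 (the tree spans levels 0 through 4, i.e. 5 levels counting the root), so the depth is the number of divisions: log_2(16) = 4

The recursion tree depth is log_2(16) = 4. At each level, the problem size is divided by 2, so it takes 4 divisions to reduce to a base case of size 1. The algorithm makes 2 recursive calls at each level.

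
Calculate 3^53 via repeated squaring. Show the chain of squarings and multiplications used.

Computing 3^53 by squaring (build up from 3^1; each line after the first costs one multiplication):

3^1 = 3
3^2 = (3^1)^2 = 3^2 = 9
3^3 = 3 * 3^2 = 3 * 9 = 27
3^6 = (3^3)^2 = 27^2 = 729
3^12 = (3^6)^2 = 729^2 = 531441
3^13 = 3 * 3^12 = 3 * 531441 = 1594323
3^26 = (3^13)^2 = 1594323^2 = 2541865828329
3^52 = (3^26)^2 = 2541865828329^2 = 6461081889226673298932241
3^53 = 3 * 3^52 = 3 * 6461081889226673298932241 = 19383245667680019896796723

Result: 19383245667680019896796723
Multiplications needed: 8 (8 lines after 3^1)

3^53 = 19383245667680019896796723. Using exponentiation by squaring, this requires 8 multiplications. The key idea: if the exponent is even, square the half-power; if odd, multiply by the base once.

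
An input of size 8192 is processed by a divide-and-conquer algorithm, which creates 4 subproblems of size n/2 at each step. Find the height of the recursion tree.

For divide and conquer with division factor 2:

Problem sizes at each level:
Level 0: 8192
Level 1: 4096
Level 2: 2048
Level 3: 1024
Level 4: 512
Level 5: 256
Level 6: 128
Level 7: 64
Level 8: 32
Level 9: 16
Level 10: 8
Level 11: 4
Level 12: 2
Level 13: 1

The root is level 0 and the size-1 base case is level 13 (the tree spans levels 0 through 13, i.e. 14 levels counting the root), so the depth is the number of divisions: log_2(8192) = 13

The recursion tree depth is log_2(8192) = 13. At each level, the problem size is divided by 2, so it takes 13 divisions to reduce to a base case of size 1. The algorithm makes 4 recursive calls at each level.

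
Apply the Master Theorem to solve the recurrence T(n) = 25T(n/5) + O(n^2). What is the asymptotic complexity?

Master Theorem for T(n) = 25T(n/5) + O(n^2):

a = 25, b = 5, c = 2
log_b(a) = log_5(25) = 2.0000

Case 2: c = 2 = log_5(25) = 2.0000
T(n) = O(n^2 log n) = O(n^2 log n)

For T(n) = 25T(n/5) + O(n^2): log_5(25) = 2.0000. This is Case 2 of the Master Theorem (c = log_b(a), equal work at all levels), giving O(n^2 log n).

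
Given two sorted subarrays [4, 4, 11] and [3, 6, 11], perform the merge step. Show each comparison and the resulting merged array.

Merging process:

Compare 4 vs 3: take 3 from right. Merged: [3]
Compare 4 vs 6: take 4 from left. Merged: [3, 4]
Compare 4 vs 6: take 4 from left. Merged: [3, 4, 4]
Compare 11 vs 6: take 6 from right. Merged: [3, 4, 4, 6]
Compare 11 vs 11: take 11 from left. Merged: [3, 4, 4, 6, 11]
Append remaining from right: [11]. Merged: [3, 4, 4, 6, 11, 11]

Final merged array: [3, 4, 4, 6, 11, 11]
Total comparisons: 5

The merged array is [3, 4, 4, 6, 11, 11], requiring 5 comparisons. The merge step runs in O(n) time where n is the total number of elements.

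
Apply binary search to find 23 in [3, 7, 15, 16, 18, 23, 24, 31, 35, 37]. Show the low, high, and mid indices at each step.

Binary search for 23 in [3, 7, 15, 16, 18, 23, 24, 31, 35, 37]:

lo=0, hi=9, mid=4, arr[mid]=18 -> 18 < 23, search right half
lo=5, hi=9, mid=7, arr[mid]=31 -> 31 > 23, search left half
lo=5, hi=6, mid=5, arr[mid]=23 -> Found target at index 5!

Binary search finds 23 at index 5 after 3 comparisons. The search repeatedly halves the search space by comparing with the middle element.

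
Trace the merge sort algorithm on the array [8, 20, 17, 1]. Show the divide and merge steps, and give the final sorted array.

Merge sort trace:

Split: [8, 20, 17, 1] -> [8, 20] and [17, 1]
  Split: [8, 20] -> [8] and [20]
  Merge: [8] + [20] -> [8, 20]
  Split: [17, 1] -> [17] and [1]
  Merge: [17] + [1] -> [1, 17]
Merge: [8, 20] + [1, 17] -> [1, 8, 17, 20]

Final sorted array: [1, 8, 17, 20]

The merge sort proceeds by recursively splitting the array and merging sorted halves.
After all merges, the sorted array is [1, 8, 17, 20].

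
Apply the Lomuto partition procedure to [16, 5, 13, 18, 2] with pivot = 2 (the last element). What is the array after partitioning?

Lomuto partition with pivot = 2:

Initial array: [16, 5, 13, 18, 2]

arr[0]=16 > 2: no swap
arr[1]=5 > 2: no swap
arr[2]=13 > 2: no swap
arr[3]=18 > 2: no swap

Place pivot at position 0: [2, 5, 13, 18, 16]
Pivot position: 0

After partitioning with pivot 2, the array becomes [2, 5, 13, 18, 16]. The pivot is placed at index 0. All elements to the left of the pivot are <= 2, and all elements to the right are > 2.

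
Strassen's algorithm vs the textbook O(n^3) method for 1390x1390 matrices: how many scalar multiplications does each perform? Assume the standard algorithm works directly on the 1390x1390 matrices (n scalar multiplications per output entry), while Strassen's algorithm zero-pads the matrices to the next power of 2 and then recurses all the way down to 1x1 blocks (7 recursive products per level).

Matrix multiplication for 1390x1390 matrices:

Strassen's algorithm requires power-of-2 dimensions. Pad 1390x1390 to 2048x2048 (next power of 2).

Standard algorithm: 1390^3 = 2685619000 multiplications
Strassen's algorithm: 7^(log2(2048)) = 7^11 = 1977326743 multiplications
Savings: 2685619000 - 1977326743 = 708292257 multiplications

Standard: 2685619000 multiplications (1390^3). Strassen: 1977326743 multiplications (7^11, after padding to 2048x2048). Strassen reduces 8 recursive multiplications to 7 at each level.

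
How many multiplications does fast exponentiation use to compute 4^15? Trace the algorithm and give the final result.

Computing 4^15 by squaring (build up from 4^1; each line after the first costs one multiplication):

4^1 = 4
4^2 = (4^1)^2 = 4^2 = 16
4^3 = 4 * 4^2 = 4 * 16 = 64
4^6 = (4^3)^2 = 64^2 = 4096
4^7 = 4 * 4^6 = 4 * 4096 = 16384
4^14 = (4^7)^2 = 16384^2 = 268435456
4^15 = 4 * 4^14 = 4 * 268435456 = 1073741824

Result: 1073741824
Multiplications needed: 6 (6 lines after 4^1)

4^15 = 1073741824. Using exponentiation by squaring, this requires 6 multiplications. The key idea: if the exponent is even, square the half-power; if odd, multiply by the base once.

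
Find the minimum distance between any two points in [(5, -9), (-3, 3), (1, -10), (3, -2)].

Computing all pairwise distances among 4 points:

d((5, -9), (-3, 3)) = 14.4222
d((5, -9), (1, -10)) = 4.1231 <-- minimum
d((5, -9), (3, -2)) = 7.2801
d((-3, 3), (1, -10)) = 13.6015
d((-3, 3), (3, -2)) = 7.8102
d((1, -10), (3, -2)) = 8.2462

Closest pair: (5, -9) and (1, -10) with distance 4.1231

The closest pair is (5, -9) and (1, -10) with Euclidean distance 4.1231. For 4 points, brute-force pairwise comparison is shown above. For large n, the divide-and-conquer algorithm (sort by x, recurse on halves, check the dividing strip) achieves O(n log n).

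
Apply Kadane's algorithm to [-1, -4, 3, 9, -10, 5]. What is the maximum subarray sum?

Using Kadane's algorithm on [-1, -4, 3, 9, -10, 5]:

Scanning through the array:
Position 1 (value -4): max_ending_here = -4, max_so_far = -1
Position 2 (value 3): max_ending_here = 3, max_so_far = 3
Position 3 (value 9): max_ending_here = 12, max_so_far = 12
Position 4 (value -10): max_ending_here = 2, max_so_far = 12
Position 5 (value 5): max_ending_here = 7, max_so_far = 12

Maximum subarray: [3, 9]
Maximum sum: 12

The maximum subarray is [3, 9] with sum 12. This subarray runs from index 2 to index 3.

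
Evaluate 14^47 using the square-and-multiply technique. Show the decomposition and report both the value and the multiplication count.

Computing 14^47 by squaring (build up from 14^1; each line after the first costs one multiplication):

14^1 = 14
14^2 = (14^1)^2 = 14^2 = 196
14^4 = (14^2)^2 = 196^2 = 38416
14^5 = 14 * 14^4 = 14 * 38416 = 537824
14^10 = (14^5)^2 = 537824^2 = 289254654976
14^11 = 14 * 14^10 = 14 * 289254654976 = 4049565169664
14^22 = (14^11)^2 = 4049565169664^2 = 16398978063355821105872896
14^23 = 14 * 14^22 = 14 * 16398978063355821105872896 = 229585692886981495482220544
14^46 = (14^23)^2 = 229585692886981495482220544^2 = 52709590378395385649697127909589319306203213055655936
14^47 = 14 * 14^46 = 14 * 52709590378395385649697127909589319306203213055655936 = 737934265297535399095759790734250470286844982779183104

Result: 737934265297535399095759790734250470286844982779183104
Multiplications needed: 9 (9 lines after 14^1)

14^47 = 737934265297535399095759790734250470286844982779183104. Using exponentiation by squaring, this requires 9 multiplications. The key idea: if the exponent is even, square the half-power; if odd, multiply by the base once.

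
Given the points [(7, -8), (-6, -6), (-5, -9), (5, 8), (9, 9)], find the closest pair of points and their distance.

Computing all pairwise distances among 5 points:

d((7, -8), (-6, -6)) = 13.1529
d((7, -8), (-5, -9)) = 12.0416
d((7, -8), (5, 8)) = 16.1245
d((7, -8), (9, 9)) = 17.1172
d((-6, -6), (-5, -9)) = 3.1623 <-- minimum
d((-6, -6), (5, 8)) = 17.8045
d((-6, -6), (9, 9)) = 21.2132
d((-5, -9), (5, 8)) = 19.7231
d((-5, -9), (9, 9)) = 22.8035
d((5, 8), (9, 9)) = 4.1231

Closest pair: (-6, -6) and (-5, -9) with distance 3.1623

The closest pair is (-6, -6) and (-5, -9) with Euclidean distance 3.1623. For 5 points, brute-force pairwise comparison is shown above. For large n, the divide-and-conquer algorithm (sort by x, recurse on halves, check the dividing strip) achieves O(n log n).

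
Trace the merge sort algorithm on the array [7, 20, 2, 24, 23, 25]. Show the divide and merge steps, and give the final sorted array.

Merge sort trace:

Split: [7, 20, 2, 24, 23, 25] -> [7, 20, 2] and [24, 23, 25]
  Split: [7, 20, 2] -> [7] and [20, 2]
    Split: [20, 2] -> [20] and [2]
    Merge: [20] + [2] -> [2, 20]
  Merge: [7] + [2, 20] -> [2, 7, 20]
  Split: [24, 23, 25] -> [24] and [23, 25]
    Split: [23, 25] -> [23] and [25]
    Merge: [23] + [25] -> [23, 25]
  Merge: [24] + [23, 25] -> [23, 24, 25]
Merge: [2, 7, 20] + [23, 24, 25] -> [2, 7, 20, 23, 24, 25]

Final sorted array: [2, 7, 20, 23, 24, 25]

The merge sort proceeds by recursively splitting the array and merging sorted halves.
After all merges, the sorted array is [2, 7, 20, 23, 24, 25].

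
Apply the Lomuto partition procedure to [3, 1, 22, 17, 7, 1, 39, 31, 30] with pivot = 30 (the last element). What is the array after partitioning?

Lomuto partition with pivot = 30:

Initial array: [3, 1, 22, 17, 7, 1, 39, 31, 30]

arr[0]=3 <= 30: swap with position 0, array becomes [3, 1, 22, 17, 7, 1, 39, 31, 30]
arr[1]=1 <= 30: swap with position 1, array becomes [3, 1, 22, 17, 7, 1, 39, 31, 30]
arr[2]=22 <= 30: swap with position 2, array becomes [3, 1, 22, 17, 7, 1, 39, 31, 30]
arr[3]=17 <= 30: swap with position 3, array becomes [3, 1, 22, 17, 7, 1, 39, 31, 30]
arr[4]=7 <= 30: swap with position 4, array becomes [3, 1, 22, 17, 7, 1, 39, 31, 30]
arr[5]=1 <= 30: swap with position 5, array becomes [3, 1, 22, 17, 7, 1, 39, 31, 30]
arr[6]=39 > 30: no swap
arr[7]=31 > 30: no swap

Place pivot at position 6: [3, 1, 22, 17, 7, 1, 30, 31, 39]
Pivot position: 6

After partitioning with pivot 30, the array becomes [3, 1, 22, 17, 7, 1, 30, 31, 39]. The pivot is placed at index 6. All elements to the left of the pivot are <= 30, and all elements to the right are > 30.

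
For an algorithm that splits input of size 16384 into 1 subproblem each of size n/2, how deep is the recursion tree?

For divide and conquer with division factor 2:

Problem sizes at each level:
Level 0: 16384
Level 1: 8192
Level 2: 4096
Level 3: 2048
Level 4: 1024
Level 5: 512
Level 6: 256
Level 7: 128
Level 8: 64
Level 9: 32
Level 10: 16
Level 11: 8
Level 12: 4
Level 13: 2
Level 14: 1

The root is level 0 and the size-1 base case is level 14 (the tree spans levels 0 through 14, i.e. 15 levels counting the root), so the depth is the number of divisions: log_2(16384) = 14

The recursion tree depth is log_2(16384) = 14. At each level, the problem size is divided by 2, so it takes 14 divisions to reduce to a base case of size 1. The algorithm makes 1 recursive call at each level.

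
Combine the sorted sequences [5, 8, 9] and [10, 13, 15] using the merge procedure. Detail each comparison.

Merging process:

Compare 5 vs 10: take 5 from left. Merged: [5]
Compare 8 vs 10: take 8 from left. Merged: [5, 8]
Compare 9 vs 10: take 9 from left. Merged: [5, 8, 9]
Append remaining from right: [10, 13, 15]. Merged: [5, 8, 9, 10, 13, 15]

Final merged array: [5, 8, 9, 10, 13, 15]
Total comparisons: 3

The merged array is [5, 8, 9, 10, 13, 15], requiring 3 comparisons. The merge step runs in O(n) time where n is the total number of elements.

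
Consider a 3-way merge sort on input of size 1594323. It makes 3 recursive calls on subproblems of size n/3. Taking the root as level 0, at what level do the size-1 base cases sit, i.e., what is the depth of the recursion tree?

For divide and conquer with division factor 3:

Problem sizes at each level:
Level 0: 1594323
Level 1: 531441
Level 2: 177147
Level 3: 59049
Level 4: 19683
Level 5: 6561
Level 6: 2187
Level 7: 729
Level 8: 243
Level 9: 81
Level 10: 27
Level 11: 9
Level 12: 3
Level 13: 1

The root is level 0 and the size-1 base case is level 13 (the tree spans levels 0 through 13, i.e. 14 levels counting the root), so the depth is the number of divisions: log_3(1594323) = 13

The recursion tree depth is log_3(1594323) = 13. At each level, the problem size is divided by 3, so it takes 13 divisions to reduce to a base case of size 1. The algorithm makes 3 recursive calls at each level.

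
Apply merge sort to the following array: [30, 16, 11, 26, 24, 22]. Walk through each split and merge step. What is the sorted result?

Merge sort trace:

Split: [30, 16, 11, 26, 24, 22] -> [30, 16, 11] and [26, 24, 22]
  Split: [30, 16, 11] -> [30] and [16, 11]
    Split: [16, 11] -> [16] and [11]
    Merge: [16] + [11] -> [11, 16]
  Merge: [30] + [11, 16] -> [11, 16, 30]
  Split: [26, 24, 22] -> [26] and [24, 22]
    Split: [24, 22] -> [24] and [22]
    Merge: [24] + [22] -> [22, 24]
  Merge: [26] + [22, 24] -> [22, 24, 26]
Merge: [11, 16, 30] + [22, 24, 26] -> [11, 16, 22, 24, 26, 30]

Final sorted array: [11, 16, 22, 24, 26, 30]

The merge sort proceeds by recursively splitting the array and merging sorted halves.
After all merges, the sorted array is [11, 16, 22, 24, 26, 30].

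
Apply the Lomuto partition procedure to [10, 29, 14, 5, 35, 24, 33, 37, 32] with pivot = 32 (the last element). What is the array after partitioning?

Lomuto partition with pivot = 32:

Initial array: [10, 29, 14, 5, 35, 24, 33, 37, 32]

arr[0]=10 <= 32: swap with position 0, array becomes [10, 29, 14, 5, 35, 24, 33, 37, 32]
arr[1]=29 <= 32: swap with position 1, array becomes [10, 29, 14, 5, 35, 24, 33, 37, 32]
arr[2]=14 <= 32: swap with position 2, array becomes [10, 29, 14, 5, 35, 24, 33, 37, 32]
arr[3]=5 <= 32: swap with position 3, array becomes [10, 29, 14, 5, 35, 24, 33, 37, 32]
arr[4]=35 > 32: no swap
arr[5]=24 <= 32: swap with position 4, array becomes [10, 29, 14, 5, 24, 35, 33, 37, 32]
arr[6]=33 > 32: no swap
arr[7]=37 > 32: no swap

Place pivot at position 5: [10, 29, 14, 5, 24, 32, 33, 37, 35]
Pivot position: 5

After partitioning with pivot 32, the array becomes [10, 29, 14, 5, 24, 32, 33, 37, 35]. The pivot is placed at index 5. All elements to the left of the pivot are <= 32, and all elements to the right are > 32.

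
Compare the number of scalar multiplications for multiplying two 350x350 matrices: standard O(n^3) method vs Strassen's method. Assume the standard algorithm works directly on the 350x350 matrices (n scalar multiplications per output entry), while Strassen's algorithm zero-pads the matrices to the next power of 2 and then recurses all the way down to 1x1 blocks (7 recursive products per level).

Matrix multiplication for 350x350 matrices:

Strassen's algorithm requires power-of-2 dimensions. Pad 350x350 to 512x512 (next power of 2).

Standard algorithm: 350^3 = 42875000 multiplications
Strassen's algorithm: 7^(log2(512)) = 7^9 = 40353607 multiplications
Savings: 42875000 - 40353607 = 2521393 multiplications

Standard: 42875000 multiplications (350^3). Strassen: 40353607 multiplications (7^9, after padding to 512x512). Strassen reduces 8 recursive multiplications to 7 at each level.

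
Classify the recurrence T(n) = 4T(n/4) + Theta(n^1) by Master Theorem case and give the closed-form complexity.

Master Theorem for T(n) = 4T(n/4) + O(n^1):

a = 4, b = 4, c = 1
log_b(a) = log_4(4) = 1.0000

Case 2: c = 1 = log_4(4) = 1.0000
T(n) = O(n^1 log n) = O(n log n)

For T(n) = 4T(n/4) + O(n^1): log_4(4) = 1.0000. This is Case 2 of the Master Theorem (c = log_b(a), equal work at all levels), giving O(n log n).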